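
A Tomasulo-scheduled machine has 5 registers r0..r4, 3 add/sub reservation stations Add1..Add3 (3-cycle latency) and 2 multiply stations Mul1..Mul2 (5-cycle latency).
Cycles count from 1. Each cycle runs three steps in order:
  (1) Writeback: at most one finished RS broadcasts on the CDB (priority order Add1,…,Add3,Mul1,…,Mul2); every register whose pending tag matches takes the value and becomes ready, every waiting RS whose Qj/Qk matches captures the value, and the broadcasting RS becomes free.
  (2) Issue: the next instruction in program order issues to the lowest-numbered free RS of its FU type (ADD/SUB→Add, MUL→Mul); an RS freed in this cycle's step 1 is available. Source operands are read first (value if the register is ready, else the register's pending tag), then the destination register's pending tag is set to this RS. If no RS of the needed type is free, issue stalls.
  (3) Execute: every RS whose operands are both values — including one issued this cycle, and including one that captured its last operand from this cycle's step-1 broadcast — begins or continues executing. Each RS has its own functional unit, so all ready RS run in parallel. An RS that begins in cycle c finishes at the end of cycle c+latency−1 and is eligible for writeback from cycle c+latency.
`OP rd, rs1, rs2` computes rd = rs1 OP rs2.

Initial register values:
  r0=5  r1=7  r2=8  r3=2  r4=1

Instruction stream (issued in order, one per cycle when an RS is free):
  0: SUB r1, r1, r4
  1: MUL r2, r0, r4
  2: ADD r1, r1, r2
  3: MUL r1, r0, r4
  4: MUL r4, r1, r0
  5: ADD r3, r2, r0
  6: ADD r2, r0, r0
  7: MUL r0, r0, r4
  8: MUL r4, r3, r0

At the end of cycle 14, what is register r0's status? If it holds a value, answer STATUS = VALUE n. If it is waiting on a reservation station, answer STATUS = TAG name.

STATUS = TAG Mul2

  c1: issue SUB r1<-Add1  regs: r0:5,r1:Add1,r2:8,r3:2,r4:1
  c2: issue MUL r2<-Mul1  regs: r0:5,r1:Add1,r2:Mul1,r3:2,r4:1
  c3: issue ADD r1<-Add2  regs: r0:5,r1:Add2,r2:Mul1,r3:2,r4:1
  c4: CDB Add1=6; issue MUL r1<-Mul2  regs: r0:5,r1:Mul2,r2:Mul1,r3:2,r4:1
  c5: stall  regs: r0:5,r1:Mul2,r2:Mul1,r3:2,r4:1
  c6: stall  regs: r0:5,r1:Mul2,r2:Mul1,r3:2,r4:1
  c7: CDB Mul1=5; issue MUL r4<-Mul1  regs: r0:5,r1:Mul2,r2:5,r3:2,r4:Mul1
  c8: issue ADD r3<-Add1  regs: r0:5,r1:Mul2,r2:5,r3:Add1,r4:Mul1
  c9: CDB Mul2=5; issue ADD r2<-Add3  regs: r0:5,r1:5,r2:Add3,r3:Add1,r4:Mul1
  c10: CDB Add2=11; issue MUL r0<-Mul2  regs: r0:Mul2,r1:5,r2:Add3,r3:Add1,r4:Mul1
  c11: CDB Add1=10; stall  regs: r0:Mul2,r1:5,r2:Add3,r3:10,r4:Mul1
  c12: CDB Add3=10; stall  regs: r0:Mul2,r1:5,r2:10,r3:10,r4:Mul1
  c13: stall  regs: r0:Mul2,r1:5,r2:10,r3:10,r4:Mul1
  c14: CDB Mul1=25; issue MUL r4<-Mul1  regs: r0:Mul2,r1:5,r2:10,r3:10,r4:Mul1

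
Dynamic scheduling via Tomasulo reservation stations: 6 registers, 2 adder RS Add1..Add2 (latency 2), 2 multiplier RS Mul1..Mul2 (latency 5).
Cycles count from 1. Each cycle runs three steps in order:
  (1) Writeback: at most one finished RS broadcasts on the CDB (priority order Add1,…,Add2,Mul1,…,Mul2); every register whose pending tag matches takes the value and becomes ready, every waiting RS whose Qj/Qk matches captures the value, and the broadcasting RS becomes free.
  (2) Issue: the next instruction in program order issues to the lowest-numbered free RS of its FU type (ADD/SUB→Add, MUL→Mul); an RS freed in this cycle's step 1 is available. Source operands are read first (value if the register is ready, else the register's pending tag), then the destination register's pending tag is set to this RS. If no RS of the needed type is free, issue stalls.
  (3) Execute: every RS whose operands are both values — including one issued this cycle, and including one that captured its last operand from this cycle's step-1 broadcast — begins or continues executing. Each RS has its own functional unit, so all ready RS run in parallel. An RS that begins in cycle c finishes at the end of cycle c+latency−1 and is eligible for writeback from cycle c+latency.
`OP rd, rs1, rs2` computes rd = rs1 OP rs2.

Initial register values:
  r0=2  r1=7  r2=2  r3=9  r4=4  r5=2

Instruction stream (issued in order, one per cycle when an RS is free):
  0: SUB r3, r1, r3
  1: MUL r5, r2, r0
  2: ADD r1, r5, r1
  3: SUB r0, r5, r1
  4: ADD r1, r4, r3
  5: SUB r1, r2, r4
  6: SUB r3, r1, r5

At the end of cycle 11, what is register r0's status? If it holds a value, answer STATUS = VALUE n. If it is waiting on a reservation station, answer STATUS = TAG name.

STATUS = TAG Add2

cycle 1: issue SUB r3<-Add1 // r0:2,r1:7,r2:2,r3:Add1,r4:4,r5:2
cycle 2: issue MUL r5<-Mul1 // r0:2,r1:7,r2:2,r3:Add1,r4:4,r5:Mul1
cycle 3: CDB Add1=-2; issue ADD r1<-Add1 // r0:2,r1:Add1,r2:2,r3:-2,r4:4,r5:Mul1
cycle 4: issue SUB r0<-Add2 // r0:Add2,r1:Add1,r2:2,r3:-2,r4:4,r5:Mul1
cycle 5: stall // r0:Add2,r1:Add1,r2:2,r3:-2,r4:4,r5:Mul1
cycle 6: stall // r0:Add2,r1:Add1,r2:2,r3:-2,r4:4,r5:Mul1
cycle 7: CDB Mul1=4; stall // r0:Add2,r1:Add1,r2:2,r3:-2,r4:4,r5:4
cycle 8: stall // r0:Add2,r1:Add1,r2:2,r3:-2,r4:4,r5:4
cycle 9: CDB Add1=11; issue ADD r1<-Add1 // r0:Add2,r1:Add1,r2:2,r3:-2,r4:4,r5:4
cycle 10: stall // r0:Add2,r1:Add1,r2:2,r3:-2,r4:4,r5:4
cycle 11: CDB Add1=2; issue SUB r1<-Add1 // r0:Add2,r1:Add1,r2:2,r3:-2,r4:4,r5:4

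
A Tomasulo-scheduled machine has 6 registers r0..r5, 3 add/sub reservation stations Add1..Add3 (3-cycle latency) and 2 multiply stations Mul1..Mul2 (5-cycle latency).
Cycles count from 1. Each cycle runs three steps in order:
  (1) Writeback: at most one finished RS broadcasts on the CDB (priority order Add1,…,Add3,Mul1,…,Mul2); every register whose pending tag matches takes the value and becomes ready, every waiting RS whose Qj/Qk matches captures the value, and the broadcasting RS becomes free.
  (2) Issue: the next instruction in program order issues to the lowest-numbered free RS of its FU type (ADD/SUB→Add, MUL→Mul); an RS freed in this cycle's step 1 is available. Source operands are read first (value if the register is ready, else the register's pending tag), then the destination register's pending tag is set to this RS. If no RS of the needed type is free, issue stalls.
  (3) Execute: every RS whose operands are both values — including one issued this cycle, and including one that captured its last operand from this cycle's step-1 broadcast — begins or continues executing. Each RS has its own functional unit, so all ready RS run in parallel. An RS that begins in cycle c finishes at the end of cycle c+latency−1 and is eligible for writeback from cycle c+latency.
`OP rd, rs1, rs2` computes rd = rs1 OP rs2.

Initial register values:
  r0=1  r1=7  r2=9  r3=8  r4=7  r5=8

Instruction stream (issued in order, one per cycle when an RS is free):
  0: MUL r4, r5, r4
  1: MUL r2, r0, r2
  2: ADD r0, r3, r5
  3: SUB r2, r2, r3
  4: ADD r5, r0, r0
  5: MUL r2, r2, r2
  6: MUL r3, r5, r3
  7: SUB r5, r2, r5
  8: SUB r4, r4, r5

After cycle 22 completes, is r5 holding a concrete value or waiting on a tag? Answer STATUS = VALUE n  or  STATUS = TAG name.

STATUS = VALUE -31

c1: issue MUL r4<-Mul1 | r0:1,r1:7,r2:9,r3:8,r4:Mul1,r5:8
c2: issue MUL r2<-Mul2 | r0:1,r1:7,r2:Mul2,r3:8,r4:Mul1,r5:8
c3: issue ADD r0<-Add1 | r0:Add1,r1:7,r2:Mul2,r3:8,r4:Mul1,r5:8
c4: issue SUB r2<-Add2 | r0:Add1,r1:7,r2:Add2,r3:8,r4:Mul1,r5:8
c5: issue ADD r5<-Add3 | r0:Add1,r1:7,r2:Add2,r3:8,r4:Mul1,r5:Add3
c6: CDB Add1=16; stall | r0:16,r1:7,r2:Add2,r3:8,r4:Mul1,r5:Add3
c7: CDB Mul1=56; issue MUL r2<-Mul1 | r0:16,r1:7,r2:Mul1,r3:8,r4:56,r5:Add3
c8: CDB Mul2=9; issue MUL r3<-Mul2 | r0:16,r1:7,r2:Mul1,r3:Mul2,r4:56,r5:Add3
c9: CDB Add3=32; issue SUB r5<-Add1 | r0:16,r1:7,r2:Mul1,r3:Mul2,r4:56,r5:Add1
c10: issue SUB r4<-Add3 | r0:16,r1:7,r2:Mul1,r3:Mul2,r4:Add3,r5:Add1
c11: CDB Add2=1 | r0:16,r1:7,r2:Mul1,r3:Mul2,r4:Add3,r5:Add1
c12: - | r0:16,r1:7,r2:Mul1,r3:Mul2,r4:Add3,r5:Add1
c13: - | r0:16,r1:7,r2:Mul1,r3:Mul2,r4:Add3,r5:Add1
c14: CDB Mul2=256 | r0:16,r1:7,r2:Mul1,r3:256,r4:Add3,r5:Add1
c15: - | r0:16,r1:7,r2:Mul1,r3:256,r4:Add3,r5:Add1
c16: CDB Mul1=1 | r0:16,r1:7,r2:1,r3:256,r4:Add3,r5:Add1
c17: - | r0:16,r1:7,r2:1,r3:256,r4:Add3,r5:Add1
c18: - | r0:16,r1:7,r2:1,r3:256,r4:Add3,r5:Add1
c19: CDB Add1=-31 | r0:16,r1:7,r2:1,r3:256,r4:Add3,r5:-31
c20: - | r0:16,r1:7,r2:1,r3:256,r4:Add3,r5:-31
c21: - | r0:16,r1:7,r2:1,r3:256,r4:Add3,r5:-31
c22: CDB Add3=87 | r0:16,r1:7,r2:1,r3:256,r4:87,r5:-31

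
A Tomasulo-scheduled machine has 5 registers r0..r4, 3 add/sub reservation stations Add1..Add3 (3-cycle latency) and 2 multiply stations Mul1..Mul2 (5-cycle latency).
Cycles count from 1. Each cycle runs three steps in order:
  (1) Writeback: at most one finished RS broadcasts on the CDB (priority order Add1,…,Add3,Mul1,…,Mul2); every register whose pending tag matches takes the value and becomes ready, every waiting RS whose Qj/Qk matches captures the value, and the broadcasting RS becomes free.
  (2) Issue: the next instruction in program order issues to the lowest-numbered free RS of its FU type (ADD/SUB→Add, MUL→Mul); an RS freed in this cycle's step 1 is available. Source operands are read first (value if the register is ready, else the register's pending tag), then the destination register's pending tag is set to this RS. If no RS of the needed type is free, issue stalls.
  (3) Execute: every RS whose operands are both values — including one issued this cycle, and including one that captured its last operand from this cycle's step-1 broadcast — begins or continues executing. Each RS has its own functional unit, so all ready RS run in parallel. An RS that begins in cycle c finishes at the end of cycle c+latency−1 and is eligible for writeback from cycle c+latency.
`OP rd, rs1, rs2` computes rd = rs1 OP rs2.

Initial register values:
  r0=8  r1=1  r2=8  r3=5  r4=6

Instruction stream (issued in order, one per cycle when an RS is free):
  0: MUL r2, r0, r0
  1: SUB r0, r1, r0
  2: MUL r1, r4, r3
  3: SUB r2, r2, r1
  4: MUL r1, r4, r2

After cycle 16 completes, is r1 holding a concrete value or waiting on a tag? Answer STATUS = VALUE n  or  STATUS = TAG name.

  c1: issue MUL r2<-Mul1  regs: r0:8,r1:1,r2:Mul1,r3:5,r4:6
  c2: issue SUB r0<-Add1  regs: r0:Add1,r1:1,r2:Mul1,r3:5,r4:6
  c3: issue MUL r1<-Mul2  regs: r0:Add1,r1:Mul2,r2:Mul1,r3:5,r4:6
  c4: issue SUB r2<-Add2  regs: r0:Add1,r1:Mul2,r2:Add2,r3:5,r4:6
  c5: CDB Add1=-7; stall  regs: r0:-7,r1:Mul2,r2:Add2,r3:5,r4:6
  c6: CDB Mul1=64; issue MUL r1<-Mul1  regs: r0:-7,r1:Mul1,r2:Add2,r3:5,r4:6
  c7: -  regs: r0:-7,r1:Mul1,r2:Add2,r3:5,r4:6
  c8: CDB Mul2=30  regs: r0:-7,r1:Mul1,r2:Add2,r3:5,r4:6
  c9: -  regs: r0:-7,r1:Mul1,r2:Add2,r3:5,r4:6
  c10: -  regs: r0:-7,r1:Mul1,r2:Add2,r3:5,r4:6
  c11: CDB Add2=34  regs: r0:-7,r1:Mul1,r2:34,r3:5,r4:6
  c12: -  regs: r0:-7,r1:Mul1,r2:34,r3:5,r4:6
  c13: -  regs: r0:-7,r1:Mul1,r2:34,r3:5,r4:6
  c14: -  regs: r0:-7,r1:Mul1,r2:34,r3:5,r4:6
  c15: -  regs: r0:-7,r1:Mul1,r2:34,r3:5,r4:6
  c16: CDB Mul1=204  regs: r0:-7,r1:204,r2:34,r3:5,r4:6

STATUS = VALUE 204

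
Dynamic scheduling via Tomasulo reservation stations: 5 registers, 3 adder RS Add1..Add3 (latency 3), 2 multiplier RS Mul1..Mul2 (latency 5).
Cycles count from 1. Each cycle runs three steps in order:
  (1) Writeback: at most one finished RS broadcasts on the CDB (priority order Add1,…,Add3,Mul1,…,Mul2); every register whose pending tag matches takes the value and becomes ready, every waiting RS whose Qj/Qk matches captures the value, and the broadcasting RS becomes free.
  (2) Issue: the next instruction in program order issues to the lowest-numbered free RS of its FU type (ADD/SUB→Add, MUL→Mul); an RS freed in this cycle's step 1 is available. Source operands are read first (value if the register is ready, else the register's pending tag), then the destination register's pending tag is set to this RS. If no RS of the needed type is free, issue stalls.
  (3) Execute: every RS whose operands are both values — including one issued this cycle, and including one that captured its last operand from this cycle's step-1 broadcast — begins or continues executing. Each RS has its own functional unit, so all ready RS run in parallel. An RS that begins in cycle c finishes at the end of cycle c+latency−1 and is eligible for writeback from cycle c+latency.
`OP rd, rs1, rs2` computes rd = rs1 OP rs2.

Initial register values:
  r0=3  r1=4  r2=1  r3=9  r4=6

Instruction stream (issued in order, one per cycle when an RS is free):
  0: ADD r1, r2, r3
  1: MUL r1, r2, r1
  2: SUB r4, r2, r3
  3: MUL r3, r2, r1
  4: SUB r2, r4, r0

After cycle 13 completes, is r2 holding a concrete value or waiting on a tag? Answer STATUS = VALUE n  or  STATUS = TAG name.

STATUS = VALUE -11

cycle 1: issue ADD r1<-Add1 // r0:3,r1:Add1,r2:1,r3:9,r4:6
cycle 2: issue MUL r1<-Mul1 // r0:3,r1:Mul1,r2:1,r3:9,r4:6
cycle 3: issue SUB r4<-Add2 // r0:3,r1:Mul1,r2:1,r3:9,r4:Add2
cycle 4: CDB Add1=10; issue MUL r3<-Mul2 // r0:3,r1:Mul1,r2:1,r3:Mul2,r4:Add2
cycle 5: issue SUB r2<-Add1 // r0:3,r1:Mul1,r2:Add1,r3:Mul2,r4:Add2
cycle 6: CDB Add2=-8 // r0:3,r1:Mul1,r2:Add1,r3:Mul2,r4:-8
cycle 7: - // r0:3,r1:Mul1,r2:Add1,r3:Mul2,r4:-8
cycle 8: - // r0:3,r1:Mul1,r2:Add1,r3:Mul2,r4:-8
cycle 9: CDB Add1=-11 // r0:3,r1:Mul1,r2:-11,r3:Mul2,r4:-8
cycle 10: CDB Mul1=10 // r0:3,r1:10,r2:-11,r3:Mul2,r4:-8
cycle 11: - // r0:3,r1:10,r2:-11,r3:Mul2,r4:-8
cycle 12: - // r0:3,r1:10,r2:-11,r3:Mul2,r4:-8
cycle 13: - // r0:3,r1:10,r2:-11,r3:Mul2,r4:-8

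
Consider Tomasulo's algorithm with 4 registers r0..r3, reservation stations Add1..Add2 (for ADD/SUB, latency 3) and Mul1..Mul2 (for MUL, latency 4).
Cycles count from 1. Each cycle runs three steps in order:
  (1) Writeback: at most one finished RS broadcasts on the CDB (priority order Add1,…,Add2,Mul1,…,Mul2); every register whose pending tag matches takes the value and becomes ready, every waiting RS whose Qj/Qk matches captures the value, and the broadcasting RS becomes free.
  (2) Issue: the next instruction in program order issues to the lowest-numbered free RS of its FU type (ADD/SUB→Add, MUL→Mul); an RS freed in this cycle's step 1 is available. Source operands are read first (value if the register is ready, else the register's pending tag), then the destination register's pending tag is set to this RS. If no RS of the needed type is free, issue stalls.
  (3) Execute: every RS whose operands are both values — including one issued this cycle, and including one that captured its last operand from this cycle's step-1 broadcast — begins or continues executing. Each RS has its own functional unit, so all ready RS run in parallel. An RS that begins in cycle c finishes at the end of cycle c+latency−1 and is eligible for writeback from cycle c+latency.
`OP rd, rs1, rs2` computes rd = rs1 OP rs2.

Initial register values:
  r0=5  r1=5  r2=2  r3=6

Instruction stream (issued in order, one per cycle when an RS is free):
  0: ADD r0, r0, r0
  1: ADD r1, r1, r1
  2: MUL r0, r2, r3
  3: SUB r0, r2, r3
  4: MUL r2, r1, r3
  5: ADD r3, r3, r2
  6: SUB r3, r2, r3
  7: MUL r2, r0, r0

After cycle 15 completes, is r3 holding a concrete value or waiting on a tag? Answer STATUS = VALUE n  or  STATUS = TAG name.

STATUS = VALUE -6

c1: issue ADD r0<-Add1 | r0:Add1,r1:5,r2:2,r3:6
c2: issue ADD r1<-Add2 | r0:Add1,r1:Add2,r2:2,r3:6
c3: issue MUL r0<-Mul1 | r0:Mul1,r1:Add2,r2:2,r3:6
c4: CDB Add1=10; issue SUB r0<-Add1 | r0:Add1,r1:Add2,r2:2,r3:6
c5: CDB Add2=10; issue MUL r2<-Mul2 | r0:Add1,r1:10,r2:Mul2,r3:6
c6: issue ADD r3<-Add2 | r0:Add1,r1:10,r2:Mul2,r3:Add2
c7: CDB Add1=-4; issue SUB r3<-Add1 | r0:-4,r1:10,r2:Mul2,r3:Add1
c8: CDB Mul1=12; issue MUL r2<-Mul1 | r0:-4,r1:10,r2:Mul1,r3:Add1
c9: CDB Mul2=60 | r0:-4,r1:10,r2:Mul1,r3:Add1
c10: - | r0:-4,r1:10,r2:Mul1,r3:Add1
c11: - | r0:-4,r1:10,r2:Mul1,r3:Add1
c12: CDB Add2=66 | r0:-4,r1:10,r2:Mul1,r3:Add1
c13: CDB Mul1=16 | r0:-4,r1:10,r2:16,r3:Add1
c14: - | r0:-4,r1:10,r2:16,r3:Add1
c15: CDB Add1=-6 | r0:-4,r1:10,r2:16,r3:-6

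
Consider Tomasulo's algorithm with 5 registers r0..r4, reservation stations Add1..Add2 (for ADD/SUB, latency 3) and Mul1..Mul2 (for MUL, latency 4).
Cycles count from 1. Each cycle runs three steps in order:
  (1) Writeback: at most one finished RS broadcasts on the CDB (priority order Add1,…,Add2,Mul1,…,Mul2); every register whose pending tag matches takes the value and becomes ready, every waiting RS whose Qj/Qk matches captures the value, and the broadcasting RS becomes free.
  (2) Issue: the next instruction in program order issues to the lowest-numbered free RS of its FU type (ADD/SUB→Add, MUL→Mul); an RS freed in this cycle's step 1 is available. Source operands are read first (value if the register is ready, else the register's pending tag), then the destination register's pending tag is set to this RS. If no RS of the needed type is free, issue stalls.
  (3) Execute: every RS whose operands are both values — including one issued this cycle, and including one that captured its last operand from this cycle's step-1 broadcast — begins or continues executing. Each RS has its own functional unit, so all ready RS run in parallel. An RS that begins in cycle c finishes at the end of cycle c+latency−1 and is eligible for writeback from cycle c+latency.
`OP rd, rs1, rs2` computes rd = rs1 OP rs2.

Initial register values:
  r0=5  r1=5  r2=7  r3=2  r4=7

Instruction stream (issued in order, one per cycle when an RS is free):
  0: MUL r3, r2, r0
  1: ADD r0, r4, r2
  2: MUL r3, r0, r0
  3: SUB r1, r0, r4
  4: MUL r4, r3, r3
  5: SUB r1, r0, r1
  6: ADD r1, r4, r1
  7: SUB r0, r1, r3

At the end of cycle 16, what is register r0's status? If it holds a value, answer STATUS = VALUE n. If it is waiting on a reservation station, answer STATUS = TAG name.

cycle 1: issue MUL r3<-Mul1 // r0:5,r1:5,r2:7,r3:Mul1,r4:7
cycle 2: issue ADD r0<-Add1 // r0:Add1,r1:5,r2:7,r3:Mul1,r4:7
cycle 3: issue MUL r3<-Mul2 // r0:Add1,r1:5,r2:7,r3:Mul2,r4:7
cycle 4: issue SUB r1<-Add2 // r0:Add1,r1:Add2,r2:7,r3:Mul2,r4:7
cycle 5: CDB Add1=14; stall // r0:14,r1:Add2,r2:7,r3:Mul2,r4:7
cycle 6: CDB Mul1=35; issue MUL r4<-Mul1 // r0:14,r1:Add2,r2:7,r3:Mul2,r4:Mul1
cycle 7: issue SUB r1<-Add1 // r0:14,r1:Add1,r2:7,r3:Mul2,r4:Mul1
cycle 8: CDB Add2=7; issue ADD r1<-Add2 // r0:14,r1:Add2,r2:7,r3:Mul2,r4:Mul1
cycle 9: CDB Mul2=196; stall // r0:14,r1:Add2,r2:7,r3:196,r4:Mul1
cycle 10: stall // r0:14,r1:Add2,r2:7,r3:196,r4:Mul1
cycle 11: CDB Add1=7; issue SUB r0<-Add1 // r0:Add1,r1:Add2,r2:7,r3:196,r4:Mul1
cycle 12: - // r0:Add1,r1:Add2,r2:7,r3:196,r4:Mul1
cycle 13: CDB Mul1=38416 // r0:Add1,r1:Add2,r2:7,r3:196,r4:38416
cycle 14: - // r0:Add1,r1:Add2,r2:7,r3:196,r4:38416
cycle 15: - // r0:Add1,r1:Add2,r2:7,r3:196,r4:38416
cycle 16: CDB Add2=38423 // r0:Add1,r1:38423,r2:7,r3:196,r4:38416

STATUS = TAG Add1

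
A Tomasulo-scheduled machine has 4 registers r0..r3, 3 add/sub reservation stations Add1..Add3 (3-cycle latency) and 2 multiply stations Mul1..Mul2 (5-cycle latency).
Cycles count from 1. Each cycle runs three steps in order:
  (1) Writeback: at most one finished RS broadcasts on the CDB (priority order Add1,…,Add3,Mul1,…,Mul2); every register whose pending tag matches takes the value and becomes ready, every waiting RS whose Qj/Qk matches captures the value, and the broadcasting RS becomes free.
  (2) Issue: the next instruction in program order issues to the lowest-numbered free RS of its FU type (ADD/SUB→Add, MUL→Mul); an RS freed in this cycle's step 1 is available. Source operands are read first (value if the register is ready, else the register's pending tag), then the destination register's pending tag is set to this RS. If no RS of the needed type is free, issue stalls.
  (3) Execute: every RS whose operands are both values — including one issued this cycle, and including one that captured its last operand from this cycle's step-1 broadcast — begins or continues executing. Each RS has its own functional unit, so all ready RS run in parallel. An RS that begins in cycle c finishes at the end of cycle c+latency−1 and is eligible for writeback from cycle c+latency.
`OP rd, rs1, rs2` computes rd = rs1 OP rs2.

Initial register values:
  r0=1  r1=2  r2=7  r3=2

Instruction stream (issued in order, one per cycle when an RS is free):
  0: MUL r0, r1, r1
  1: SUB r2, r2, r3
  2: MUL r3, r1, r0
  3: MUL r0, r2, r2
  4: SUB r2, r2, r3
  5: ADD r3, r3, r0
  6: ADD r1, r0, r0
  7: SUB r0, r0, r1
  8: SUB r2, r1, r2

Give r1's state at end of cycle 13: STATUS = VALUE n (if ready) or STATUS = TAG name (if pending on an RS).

c1: issue MUL r0<-Mul1 | r0:Mul1,r1:2,r2:7,r3:2
c2: issue SUB r2<-Add1 | r0:Mul1,r1:2,r2:Add1,r3:2
c3: issue MUL r3<-Mul2 | r0:Mul1,r1:2,r2:Add1,r3:Mul2
c4: stall | r0:Mul1,r1:2,r2:Add1,r3:Mul2
c5: CDB Add1=5; stall | r0:Mul1,r1:2,r2:5,r3:Mul2
c6: CDB Mul1=4; issue MUL r0<-Mul1 | r0:Mul1,r1:2,r2:5,r3:Mul2
c7: issue SUB r2<-Add1 | r0:Mul1,r1:2,r2:Add1,r3:Mul2
c8: issue ADD r3<-Add2 | r0:Mul1,r1:2,r2:Add1,r3:Add2
c9: issue ADD r1<-Add3 | r0:Mul1,r1:Add3,r2:Add1,r3:Add2
c10: stall | r0:Mul1,r1:Add3,r2:Add1,r3:Add2
c11: CDB Mul1=25; stall | r0:25,r1:Add3,r2:Add1,r3:Add2
c12: CDB Mul2=8; stall | r0:25,r1:Add3,r2:Add1,r3:Add2
c13: stall | r0:25,r1:Add3,r2:Add1,r3:Add2

STATUS = TAG Add3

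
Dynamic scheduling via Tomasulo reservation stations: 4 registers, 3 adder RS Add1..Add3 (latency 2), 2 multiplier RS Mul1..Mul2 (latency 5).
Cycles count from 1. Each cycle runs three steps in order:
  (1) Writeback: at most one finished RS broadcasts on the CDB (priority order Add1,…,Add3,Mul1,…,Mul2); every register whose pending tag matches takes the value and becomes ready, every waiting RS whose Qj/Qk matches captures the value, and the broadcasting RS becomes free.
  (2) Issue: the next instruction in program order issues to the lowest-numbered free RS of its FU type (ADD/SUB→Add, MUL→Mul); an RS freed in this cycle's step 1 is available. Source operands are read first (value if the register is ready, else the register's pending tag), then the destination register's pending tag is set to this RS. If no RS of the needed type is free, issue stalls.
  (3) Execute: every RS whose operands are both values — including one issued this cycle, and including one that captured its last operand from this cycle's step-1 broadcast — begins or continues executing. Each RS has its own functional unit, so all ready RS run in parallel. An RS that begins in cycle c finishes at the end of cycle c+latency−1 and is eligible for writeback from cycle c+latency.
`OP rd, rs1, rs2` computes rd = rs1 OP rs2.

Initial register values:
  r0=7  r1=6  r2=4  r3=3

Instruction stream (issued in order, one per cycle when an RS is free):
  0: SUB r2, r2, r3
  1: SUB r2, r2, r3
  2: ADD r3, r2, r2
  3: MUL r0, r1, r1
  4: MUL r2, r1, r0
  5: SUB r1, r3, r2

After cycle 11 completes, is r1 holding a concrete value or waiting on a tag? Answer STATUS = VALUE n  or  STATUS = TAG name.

STATUS = TAG Add2

c1: issue SUB r2<-Add1 | r0:7,r1:6,r2:Add1,r3:3
c2: issue SUB r2<-Add2 | r0:7,r1:6,r2:Add2,r3:3
c3: CDB Add1=1; issue ADD r3<-Add1 | r0:7,r1:6,r2:Add2,r3:Add1
c4: issue MUL r0<-Mul1 | r0:Mul1,r1:6,r2:Add2,r3:Add1
c5: CDB Add2=-2; issue MUL r2<-Mul2 | r0:Mul1,r1:6,r2:Mul2,r3:Add1
c6: issue SUB r1<-Add2 | r0:Mul1,r1:Add2,r2:Mul2,r3:Add1
c7: CDB Add1=-4 | r0:Mul1,r1:Add2,r2:Mul2,r3:-4
c8: - | r0:Mul1,r1:Add2,r2:Mul2,r3:-4
c9: CDB Mul1=36 | r0:36,r1:Add2,r2:Mul2,r3:-4
c10: - | r0:36,r1:Add2,r2:Mul2,r3:-4
c11: - | r0:36,r1:Add2,r2:Mul2,r3:-4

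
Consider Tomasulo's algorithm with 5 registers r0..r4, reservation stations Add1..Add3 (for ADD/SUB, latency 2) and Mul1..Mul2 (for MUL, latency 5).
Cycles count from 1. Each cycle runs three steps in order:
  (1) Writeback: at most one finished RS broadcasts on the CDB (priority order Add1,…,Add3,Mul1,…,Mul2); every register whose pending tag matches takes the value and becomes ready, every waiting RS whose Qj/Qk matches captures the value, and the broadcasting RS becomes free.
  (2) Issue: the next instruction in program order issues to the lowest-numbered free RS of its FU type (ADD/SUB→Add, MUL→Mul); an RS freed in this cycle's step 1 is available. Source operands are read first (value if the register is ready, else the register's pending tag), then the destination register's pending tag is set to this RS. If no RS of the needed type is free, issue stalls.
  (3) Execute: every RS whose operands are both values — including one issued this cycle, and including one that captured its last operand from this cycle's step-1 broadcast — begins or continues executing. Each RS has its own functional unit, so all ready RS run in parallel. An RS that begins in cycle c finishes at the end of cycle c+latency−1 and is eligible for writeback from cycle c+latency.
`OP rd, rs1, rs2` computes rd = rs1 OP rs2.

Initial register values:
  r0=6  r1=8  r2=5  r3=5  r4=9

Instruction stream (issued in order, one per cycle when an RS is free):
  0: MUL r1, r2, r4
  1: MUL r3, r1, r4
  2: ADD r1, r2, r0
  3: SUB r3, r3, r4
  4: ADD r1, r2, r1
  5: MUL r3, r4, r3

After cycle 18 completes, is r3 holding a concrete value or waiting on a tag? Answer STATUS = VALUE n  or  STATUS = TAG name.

c1: issue MUL r1<-Mul1 | r0:6,r1:Mul1,r2:5,r3:5,r4:9
c2: issue MUL r3<-Mul2 | r0:6,r1:Mul1,r2:5,r3:Mul2,r4:9
c3: issue ADD r1<-Add1 | r0:6,r1:Add1,r2:5,r3:Mul2,r4:9
c4: issue SUB r3<-Add2 | r0:6,r1:Add1,r2:5,r3:Add2,r4:9
c5: CDB Add1=11; issue ADD r1<-Add1 | r0:6,r1:Add1,r2:5,r3:Add2,r4:9
c6: CDB Mul1=45; issue MUL r3<-Mul1 | r0:6,r1:Add1,r2:5,r3:Mul1,r4:9
c7: CDB Add1=16 | r0:6,r1:16,r2:5,r3:Mul1,r4:9
c8: - | r0:6,r1:16,r2:5,r3:Mul1,r4:9
c9: - | r0:6,r1:16,r2:5,r3:Mul1,r4:9
c10: - | r0:6,r1:16,r2:5,r3:Mul1,r4:9
c11: CDB Mul2=405 | r0:6,r1:16,r2:5,r3:Mul1,r4:9
c12: - | r0:6,r1:16,r2:5,r3:Mul1,r4:9
c13: CDB Add2=396 | r0:6,r1:16,r2:5,r3:Mul1,r4:9
c14: - | r0:6,r1:16,r2:5,r3:Mul1,r4:9
c15: - | r0:6,r1:16,r2:5,r3:Mul1,r4:9
c16: - | r0:6,r1:16,r2:5,r3:Mul1,r4:9
c17: - | r0:6,r1:16,r2:5,r3:Mul1,r4:9
c18: CDB Mul1=3564 | r0:6,r1:16,r2:5,r3:3564,r4:9

STATUS = VALUE 3564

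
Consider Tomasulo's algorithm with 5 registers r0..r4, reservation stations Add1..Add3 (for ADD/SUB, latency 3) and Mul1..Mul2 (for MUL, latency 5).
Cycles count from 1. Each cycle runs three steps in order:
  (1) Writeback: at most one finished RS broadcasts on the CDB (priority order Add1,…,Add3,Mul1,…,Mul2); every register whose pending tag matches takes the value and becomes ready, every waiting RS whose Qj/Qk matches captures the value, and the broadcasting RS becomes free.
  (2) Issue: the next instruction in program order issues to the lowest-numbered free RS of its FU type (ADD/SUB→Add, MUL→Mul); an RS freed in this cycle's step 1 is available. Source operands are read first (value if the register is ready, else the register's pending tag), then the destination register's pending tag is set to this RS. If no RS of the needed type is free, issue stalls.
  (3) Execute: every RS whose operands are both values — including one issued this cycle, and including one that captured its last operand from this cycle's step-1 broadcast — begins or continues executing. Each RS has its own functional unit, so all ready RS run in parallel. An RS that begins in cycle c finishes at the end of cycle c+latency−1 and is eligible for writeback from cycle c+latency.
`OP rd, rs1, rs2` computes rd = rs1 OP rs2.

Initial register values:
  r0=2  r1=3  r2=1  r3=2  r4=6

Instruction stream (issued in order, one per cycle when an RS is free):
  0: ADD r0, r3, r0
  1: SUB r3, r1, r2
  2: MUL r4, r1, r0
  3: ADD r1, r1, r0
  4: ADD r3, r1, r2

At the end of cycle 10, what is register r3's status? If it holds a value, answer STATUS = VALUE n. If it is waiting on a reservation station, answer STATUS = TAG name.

STATUS = VALUE 8

c1: issue ADD r0<-Add1 | r0:Add1,r1:3,r2:1,r3:2,r4:6
c2: issue SUB r3<-Add2 | r0:Add1,r1:3,r2:1,r3:Add2,r4:6
c3: issue MUL r4<-Mul1 | r0:Add1,r1:3,r2:1,r3:Add2,r4:Mul1
c4: CDB Add1=4; issue ADD r1<-Add1 | r0:4,r1:Add1,r2:1,r3:Add2,r4:Mul1
c5: CDB Add2=2; issue ADD r3<-Add2 | r0:4,r1:Add1,r2:1,r3:Add2,r4:Mul1
c6: - | r0:4,r1:Add1,r2:1,r3:Add2,r4:Mul1
c7: CDB Add1=7 | r0:4,r1:7,r2:1,r3:Add2,r4:Mul1
c8: - | r0:4,r1:7,r2:1,r3:Add2,r4:Mul1
c9: CDB Mul1=12 | r0:4,r1:7,r2:1,r3:Add2,r4:12
c10: CDB Add2=8 | r0:4,r1:7,r2:1,r3:8,r4:12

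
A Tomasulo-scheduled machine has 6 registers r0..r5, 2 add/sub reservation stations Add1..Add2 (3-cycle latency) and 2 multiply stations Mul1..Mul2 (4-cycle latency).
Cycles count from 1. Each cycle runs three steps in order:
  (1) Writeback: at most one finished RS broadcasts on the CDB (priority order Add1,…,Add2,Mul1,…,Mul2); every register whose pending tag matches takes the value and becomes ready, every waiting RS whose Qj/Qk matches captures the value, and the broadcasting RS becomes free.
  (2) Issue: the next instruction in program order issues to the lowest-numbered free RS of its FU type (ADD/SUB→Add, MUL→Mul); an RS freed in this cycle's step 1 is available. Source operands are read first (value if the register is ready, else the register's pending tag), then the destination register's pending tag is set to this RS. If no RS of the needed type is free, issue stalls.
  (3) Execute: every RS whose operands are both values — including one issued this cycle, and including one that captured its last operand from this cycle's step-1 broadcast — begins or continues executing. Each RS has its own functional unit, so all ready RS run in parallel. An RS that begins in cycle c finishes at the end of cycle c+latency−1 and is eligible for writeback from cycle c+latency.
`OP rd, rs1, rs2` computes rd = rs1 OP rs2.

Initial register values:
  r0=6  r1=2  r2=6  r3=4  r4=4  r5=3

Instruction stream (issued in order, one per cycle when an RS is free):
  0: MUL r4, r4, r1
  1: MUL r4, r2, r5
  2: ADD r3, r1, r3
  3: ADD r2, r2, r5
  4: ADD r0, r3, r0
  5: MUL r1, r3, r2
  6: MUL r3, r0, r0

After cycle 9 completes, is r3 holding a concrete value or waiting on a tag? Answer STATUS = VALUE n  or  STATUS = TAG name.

STATUS = TAG Mul2

  c1: issue MUL r4<-Mul1  regs: r0:6,r1:2,r2:6,r3:4,r4:Mul1,r5:3
  c2: issue MUL r4<-Mul2  regs: r0:6,r1:2,r2:6,r3:4,r4:Mul2,r5:3
  c3: issue ADD r3<-Add1  regs: r0:6,r1:2,r2:6,r3:Add1,r4:Mul2,r5:3
  c4: issue ADD r2<-Add2  regs: r0:6,r1:2,r2:Add2,r3:Add1,r4:Mul2,r5:3
  c5: CDB Mul1=8; stall  regs: r0:6,r1:2,r2:Add2,r3:Add1,r4:Mul2,r5:3
  c6: CDB Add1=6; issue ADD r0<-Add1  regs: r0:Add1,r1:2,r2:Add2,r3:6,r4:Mul2,r5:3
  c7: CDB Add2=9; issue MUL r1<-Mul1  regs: r0:Add1,r1:Mul1,r2:9,r3:6,r4:Mul2,r5:3
  c8: CDB Mul2=18; issue MUL r3<-Mul2  regs: r0:Add1,r1:Mul1,r2:9,r3:Mul2,r4:18,r5:3
  c9: CDB Add1=12  regs: r0:12,r1:Mul1,r2:9,r3:Mul2,r4:18,r5:3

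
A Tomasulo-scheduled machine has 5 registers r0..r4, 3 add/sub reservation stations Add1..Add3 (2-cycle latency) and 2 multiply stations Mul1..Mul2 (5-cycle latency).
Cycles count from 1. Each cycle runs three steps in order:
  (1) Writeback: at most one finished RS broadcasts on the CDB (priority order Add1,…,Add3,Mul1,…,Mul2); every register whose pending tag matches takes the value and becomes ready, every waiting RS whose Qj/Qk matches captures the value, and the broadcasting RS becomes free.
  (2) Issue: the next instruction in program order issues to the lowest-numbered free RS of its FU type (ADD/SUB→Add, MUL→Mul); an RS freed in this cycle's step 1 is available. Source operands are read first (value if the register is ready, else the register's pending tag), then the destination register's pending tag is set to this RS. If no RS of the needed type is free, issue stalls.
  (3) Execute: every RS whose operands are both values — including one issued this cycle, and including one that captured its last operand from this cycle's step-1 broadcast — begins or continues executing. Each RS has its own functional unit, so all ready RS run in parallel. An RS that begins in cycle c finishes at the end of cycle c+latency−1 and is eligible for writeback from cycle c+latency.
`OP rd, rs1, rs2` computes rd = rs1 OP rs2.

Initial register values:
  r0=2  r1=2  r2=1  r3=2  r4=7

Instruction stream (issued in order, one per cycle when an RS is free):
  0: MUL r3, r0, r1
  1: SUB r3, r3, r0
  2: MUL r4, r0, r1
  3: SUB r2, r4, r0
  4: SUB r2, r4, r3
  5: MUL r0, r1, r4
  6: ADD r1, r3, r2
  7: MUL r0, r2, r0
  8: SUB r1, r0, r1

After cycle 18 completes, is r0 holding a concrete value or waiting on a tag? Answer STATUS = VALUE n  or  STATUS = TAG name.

  c1: issue MUL r3<-Mul1  regs: r0:2,r1:2,r2:1,r3:Mul1,r4:7
  c2: issue SUB r3<-Add1  regs: r0:2,r1:2,r2:1,r3:Add1,r4:7
  c3: issue MUL r4<-Mul2  regs: r0:2,r1:2,r2:1,r3:Add1,r4:Mul2
  c4: issue SUB r2<-Add2  regs: r0:2,r1:2,r2:Add2,r3:Add1,r4:Mul2
  c5: issue SUB r2<-Add3  regs: r0:2,r1:2,r2:Add3,r3:Add1,r4:Mul2
  c6: CDB Mul1=4; issue MUL r0<-Mul1  regs: r0:Mul1,r1:2,r2:Add3,r3:Add1,r4:Mul2
  c7: stall  regs: r0:Mul1,r1:2,r2:Add3,r3:Add1,r4:Mul2
  c8: CDB Add1=2; issue ADD r1<-Add1  regs: r0:Mul1,r1:Add1,r2:Add3,r3:2,r4:Mul2
  c9: CDB Mul2=4; issue MUL r0<-Mul2  regs: r0:Mul2,r1:Add1,r2:Add3,r3:2,r4:4
  c10: stall  regs: r0:Mul2,r1:Add1,r2:Add3,r3:2,r4:4
  c11: CDB Add2=2; issue SUB r1<-Add2  regs: r0:Mul2,r1:Add2,r2:Add3,r3:2,r4:4
  c12: CDB Add3=2  regs: r0:Mul2,r1:Add2,r2:2,r3:2,r4:4
  c13: -  regs: r0:Mul2,r1:Add2,r2:2,r3:2,r4:4
  c14: CDB Add1=4  regs: r0:Mul2,r1:Add2,r2:2,r3:2,r4:4
  c15: CDB Mul1=8  regs: r0:Mul2,r1:Add2,r2:2,r3:2,r4:4
  c16: -  regs: r0:Mul2,r1:Add2,r2:2,r3:2,r4:4
  c17: -  regs: r0:Mul2,r1:Add2,r2:2,r3:2,r4:4
  c18: -  regs: r0:Mul2,r1:Add2,r2:2,r3:2,r4:4

STATUS = TAG Mul2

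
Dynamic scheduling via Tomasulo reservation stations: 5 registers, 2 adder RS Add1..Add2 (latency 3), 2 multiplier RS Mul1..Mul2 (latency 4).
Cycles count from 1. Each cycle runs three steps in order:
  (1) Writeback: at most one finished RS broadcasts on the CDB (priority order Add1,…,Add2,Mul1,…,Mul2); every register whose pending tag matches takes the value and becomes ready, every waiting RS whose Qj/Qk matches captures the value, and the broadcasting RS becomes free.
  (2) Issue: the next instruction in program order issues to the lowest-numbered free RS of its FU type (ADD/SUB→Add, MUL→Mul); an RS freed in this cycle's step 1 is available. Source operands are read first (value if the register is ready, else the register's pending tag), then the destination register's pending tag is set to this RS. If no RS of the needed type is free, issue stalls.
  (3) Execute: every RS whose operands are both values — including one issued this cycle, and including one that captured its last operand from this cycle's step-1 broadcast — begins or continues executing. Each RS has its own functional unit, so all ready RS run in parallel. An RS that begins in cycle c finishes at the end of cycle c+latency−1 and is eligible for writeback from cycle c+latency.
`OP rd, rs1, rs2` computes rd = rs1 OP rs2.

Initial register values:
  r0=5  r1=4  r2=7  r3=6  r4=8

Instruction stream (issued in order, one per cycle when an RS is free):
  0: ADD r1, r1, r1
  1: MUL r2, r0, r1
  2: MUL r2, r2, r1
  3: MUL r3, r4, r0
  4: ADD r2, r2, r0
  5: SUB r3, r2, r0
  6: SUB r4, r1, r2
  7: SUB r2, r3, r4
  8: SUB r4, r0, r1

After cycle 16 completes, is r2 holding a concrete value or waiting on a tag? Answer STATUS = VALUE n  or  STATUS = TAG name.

STATUS = VALUE 325

cycle 1: issue ADD r1<-Add1 // r0:5,r1:Add1,r2:7,r3:6,r4:8
cycle 2: issue MUL r2<-Mul1 // r0:5,r1:Add1,r2:Mul1,r3:6,r4:8
cycle 3: issue MUL r2<-Mul2 // r0:5,r1:Add1,r2:Mul2,r3:6,r4:8
cycle 4: CDB Add1=8; stall // r0:5,r1:8,r2:Mul2,r3:6,r4:8
cycle 5: stall // r0:5,r1:8,r2:Mul2,r3:6,r4:8
cycle 6: stall // r0:5,r1:8,r2:Mul2,r3:6,r4:8
cycle 7: stall // r0:5,r1:8,r2:Mul2,r3:6,r4:8
cycle 8: CDB Mul1=40; issue MUL r3<-Mul1 // r0:5,r1:8,r2:Mul2,r3:Mul1,r4:8
cycle 9: issue ADD r2<-Add1 // r0:5,r1:8,r2:Add1,r3:Mul1,r4:8
cycle 10: issue SUB r3<-Add2 // r0:5,r1:8,r2:Add1,r3:Add2,r4:8
cycle 11: stall // r0:5,r1:8,r2:Add1,r3:Add2,r4:8
cycle 12: CDB Mul1=40; stall // r0:5,r1:8,r2:Add1,r3:Add2,r4:8
cycle 13: CDB Mul2=320; stall // r0:5,r1:8,r2:Add1,r3:Add2,r4:8
cycle 14: stall // r0:5,r1:8,r2:Add1,r3:Add2,r4:8
cycle 15: stall // r0:5,r1:8,r2:Add1,r3:Add2,r4:8
cycle 16: CDB Add1=325; issue SUB r4<-Add1 // r0:5,r1:8,r2:325,r3:Add2,r4:Add1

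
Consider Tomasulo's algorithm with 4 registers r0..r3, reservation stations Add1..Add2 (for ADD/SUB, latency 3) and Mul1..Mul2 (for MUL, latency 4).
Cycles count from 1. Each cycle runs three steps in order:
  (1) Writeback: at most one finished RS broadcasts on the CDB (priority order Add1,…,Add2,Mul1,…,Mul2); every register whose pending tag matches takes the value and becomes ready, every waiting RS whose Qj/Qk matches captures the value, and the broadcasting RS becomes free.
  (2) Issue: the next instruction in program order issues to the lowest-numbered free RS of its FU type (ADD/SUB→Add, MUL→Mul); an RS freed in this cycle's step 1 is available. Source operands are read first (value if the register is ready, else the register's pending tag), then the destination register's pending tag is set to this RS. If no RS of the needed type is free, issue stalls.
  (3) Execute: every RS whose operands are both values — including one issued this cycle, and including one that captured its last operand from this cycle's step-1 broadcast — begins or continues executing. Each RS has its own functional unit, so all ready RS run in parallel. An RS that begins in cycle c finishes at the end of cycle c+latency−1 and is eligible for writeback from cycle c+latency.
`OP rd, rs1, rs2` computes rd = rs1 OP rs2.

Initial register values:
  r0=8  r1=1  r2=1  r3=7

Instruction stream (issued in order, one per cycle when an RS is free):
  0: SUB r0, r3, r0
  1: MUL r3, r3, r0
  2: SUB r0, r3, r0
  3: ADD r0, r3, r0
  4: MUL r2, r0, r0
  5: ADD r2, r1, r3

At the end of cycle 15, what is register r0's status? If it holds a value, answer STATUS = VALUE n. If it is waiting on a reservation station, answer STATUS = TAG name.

STATUS = VALUE -13

cycle 1: issue SUB r0<-Add1 // r0:Add1,r1:1,r2:1,r3:7
cycle 2: issue MUL r3<-Mul1 // r0:Add1,r1:1,r2:1,r3:Mul1
cycle 3: issue SUB r0<-Add2 // r0:Add2,r1:1,r2:1,r3:Mul1
cycle 4: CDB Add1=-1; issue ADD r0<-Add1 // r0:Add1,r1:1,r2:1,r3:Mul1
cycle 5: issue MUL r2<-Mul2 // r0:Add1,r1:1,r2:Mul2,r3:Mul1
cycle 6: stall // r0:Add1,r1:1,r2:Mul2,r3:Mul1
cycle 7: stall // r0:Add1,r1:1,r2:Mul2,r3:Mul1
cycle 8: CDB Mul1=-7; stall // r0:Add1,r1:1,r2:Mul2,r3:-7
cycle 9: stall // r0:Add1,r1:1,r2:Mul2,r3:-7
cycle 10: stall // r0:Add1,r1:1,r2:Mul2,r3:-7
cycle 11: CDB Add2=-6; issue ADD r2<-Add2 // r0:Add1,r1:1,r2:Add2,r3:-7
cycle 12: - // r0:Add1,r1:1,r2:Add2,r3:-7
cycle 13: - // r0:Add1,r1:1,r2:Add2,r3:-7
cycle 14: CDB Add1=-13 // r0:-13,r1:1,r2:Add2,r3:-7
cycle 15: CDB Add2=-6 // r0:-13,r1:1,r2:-6,r3:-7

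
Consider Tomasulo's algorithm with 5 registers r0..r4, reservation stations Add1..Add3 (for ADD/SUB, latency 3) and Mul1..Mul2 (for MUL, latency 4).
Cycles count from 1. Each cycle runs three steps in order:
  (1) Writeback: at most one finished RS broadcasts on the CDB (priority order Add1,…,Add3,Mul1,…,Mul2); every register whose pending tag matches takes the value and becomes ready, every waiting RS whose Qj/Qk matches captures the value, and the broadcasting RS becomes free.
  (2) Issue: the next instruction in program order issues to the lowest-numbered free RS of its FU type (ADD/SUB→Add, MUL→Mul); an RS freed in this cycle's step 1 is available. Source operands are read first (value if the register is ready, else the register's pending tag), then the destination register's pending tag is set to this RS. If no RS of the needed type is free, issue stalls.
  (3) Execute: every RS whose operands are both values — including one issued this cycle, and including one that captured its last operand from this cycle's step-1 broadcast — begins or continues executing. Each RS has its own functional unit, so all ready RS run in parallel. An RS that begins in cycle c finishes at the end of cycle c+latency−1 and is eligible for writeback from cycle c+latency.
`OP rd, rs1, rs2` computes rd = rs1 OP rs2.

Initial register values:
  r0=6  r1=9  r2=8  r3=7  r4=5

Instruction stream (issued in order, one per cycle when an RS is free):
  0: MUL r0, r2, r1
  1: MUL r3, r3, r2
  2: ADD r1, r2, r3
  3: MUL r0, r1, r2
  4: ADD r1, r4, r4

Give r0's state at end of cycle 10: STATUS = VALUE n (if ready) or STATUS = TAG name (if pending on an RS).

STATUS = TAG Mul1

c1: issue MUL r0<-Mul1 | r0:Mul1,r1:9,r2:8,r3:7,r4:5
c2: issue MUL r3<-Mul2 | r0:Mul1,r1:9,r2:8,r3:Mul2,r4:5
c3: issue ADD r1<-Add1 | r0:Mul1,r1:Add1,r2:8,r3:Mul2,r4:5
c4: stall | r0:Mul1,r1:Add1,r2:8,r3:Mul2,r4:5
c5: CDB Mul1=72; issue MUL r0<-Mul1 | r0:Mul1,r1:Add1,r2:8,r3:Mul2,r4:5
c6: CDB Mul2=56; issue ADD r1<-Add2 | r0:Mul1,r1:Add2,r2:8,r3:56,r4:5
c7: - | r0:Mul1,r1:Add2,r2:8,r3:56,r4:5
c8: - | r0:Mul1,r1:Add2,r2:8,r3:56,r4:5
c9: CDB Add1=64 | r0:Mul1,r1:Add2,r2:8,r3:56,r4:5
c10: CDB Add2=10 | r0:Mul1,r1:10,r2:8,r3:56,r4:5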